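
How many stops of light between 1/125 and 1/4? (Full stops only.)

1/125 → 1/60 → 1/30 → 1/15 → 1/8 → 1/4 — count the steps: 5 stops.

5 stops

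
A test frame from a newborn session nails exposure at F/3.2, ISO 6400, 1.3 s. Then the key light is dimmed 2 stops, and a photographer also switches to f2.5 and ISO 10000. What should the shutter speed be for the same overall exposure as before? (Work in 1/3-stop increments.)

Scene light: 2 stops darker.
Aperture: f/3.2 → f/2.8 → f/2.5 — 2/3 stop opened up (brighter).
ISO: 6400 → 8000 → 10000 — 2/3 stop raised (brighter).
Net so far: 2/3 stop darker. Shutter speed: 1.3 → 1.6 → 2.

2 s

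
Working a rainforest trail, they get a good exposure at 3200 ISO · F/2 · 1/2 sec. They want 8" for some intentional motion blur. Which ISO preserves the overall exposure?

Shutter speed: 1/2 → 1 → 2 → 4 → 8 — 4 stops longer (brighter).
Need 4 stops darker from the ISO: 3200 → 1600 → 800 → 400 → 200.

ISO 200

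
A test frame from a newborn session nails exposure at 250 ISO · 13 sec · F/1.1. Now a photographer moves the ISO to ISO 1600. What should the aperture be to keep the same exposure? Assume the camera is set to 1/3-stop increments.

f/2.8

ISO: 250 → 320 → 400 → 500 → 640 → 800 → 1000 → 1250 → 1600 — 2 2/3 stops higher (brighter).
Need 2 2/3 stops darker from the aperture: f/1.1 → f/1.2 → f/1.4 → f/1.6 → f/1.8 → f/2 → f/2.2 → f/2.5 → f/2.8.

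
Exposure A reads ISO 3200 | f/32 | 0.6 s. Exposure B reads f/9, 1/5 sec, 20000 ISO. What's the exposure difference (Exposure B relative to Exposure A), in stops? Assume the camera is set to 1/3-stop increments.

Aperture: f/32 → f/29 → f/25 → f/22 → f/20 → f/18 → f/16 → f/14 → f/13 → f/11 → f/10 → f/9 — 3 2/3 stops opened up (brighter).
Shutter speed: 0.6 → 0.5 → 0.4 → 0.3 → 1/4 → 1/5 — 1 2/3 stops faster (darker).
ISO: 3200 → 4000 → 5000 → 6400 → 8000 → 10000 → 12800 → 16000 → 20000 — 2 2/3 stops higher (brighter).
Net: +3 2/3 −1 2/3 +2 2/3 = +4 2/3 stops.

4 2/3 stops brighter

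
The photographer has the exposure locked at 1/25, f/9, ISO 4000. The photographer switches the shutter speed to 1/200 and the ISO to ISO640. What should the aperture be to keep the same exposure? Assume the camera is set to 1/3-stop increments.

f/1.2

Shutter speed: 1/25 → 1/30 → 1/40 → 1/50 → 1/60 → 1/80 → 1/100 → 1/125 → 1/160 → 1/200 — 3 stops shorter (darker).
ISO: 4000 → 3200 → 2500 → 2000 → 1600 → 1250 → 1000 → 800 → 640 — 2 2/3 stops lower (darker).
Net change so far: 5 2/3 stops darker. Offset with the aperture: f/9 → f/8 → f/7.1 → f/6.3 → f/5.6 → f/5 → f/4.5 → f/4 → f/3.5 → f/3.2 → f/2.8 → f/2.5 → f/2.2 → f/2 → f/1.8 → f/1.6 → f/1.4 → f/1.2.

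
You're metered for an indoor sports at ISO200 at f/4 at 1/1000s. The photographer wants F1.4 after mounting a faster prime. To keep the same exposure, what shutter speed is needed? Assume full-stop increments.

Aperture: f/4 → f/2.8 → f/2 → f/1.4 — 3 stops larger aperture (brighter).
Need 3 stops darker from the shutter speed: 1/1000 → 1/2000 → 1/4000 → 1/8000.

1/8000s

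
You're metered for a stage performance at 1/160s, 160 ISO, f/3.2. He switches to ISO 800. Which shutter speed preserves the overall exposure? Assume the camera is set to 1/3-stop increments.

ISO: 160 → 200 → 250 → 320 → 400 → 500 → 640 → 800 — 2 1/3 stops higher (brighter).
Need 2 1/3 stops darker from the shutter speed: 1/160 → 1/200 → 1/250 → 1/320 → 1/400 → 1/500 → 1/640 → 1/800.

1/800s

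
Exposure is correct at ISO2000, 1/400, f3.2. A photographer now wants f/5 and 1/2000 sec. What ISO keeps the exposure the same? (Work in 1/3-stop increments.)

Aperture: f/3.2 → f/3.5 → f/4 → f/4.5 → f/5 — 1 1/3 stops stopped down (darker).
Shutter speed: 1/400 → 1/500 → 1/640 → 1/800 → 1/1000 → 1/1250 → 1/1600 → 1/2000 — 2 1/3 stops faster (darker).
Net change so far: 3 2/3 stops darker. Offset with the ISO: 2000 → 2500 → 3200 → 4000 → 5000 → 6400 → 8000 → 10000 → 12800 → 16000 → 20000 → 25600.

ISO 25600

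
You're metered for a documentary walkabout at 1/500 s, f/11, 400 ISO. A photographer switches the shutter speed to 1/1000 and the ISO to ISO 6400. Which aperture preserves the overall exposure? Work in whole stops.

f/32

Shutter speed: 1/500 → 1/1000 — 1 stop faster (darker).
ISO: 400 → 800 → 1600 → 3200 → 6400 — 4 stops raised (brighter).
Net change so far: 3 stops brighter. Offset with the aperture: f/11 → f/16 → f/22 → f/32.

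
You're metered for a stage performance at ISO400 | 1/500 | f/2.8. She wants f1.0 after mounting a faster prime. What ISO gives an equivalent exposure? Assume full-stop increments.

Aperture: f/2.8 → f/2 → f/1.4 → f/1.0 — 3 stops opened up (brighter).
Need 3 stops darker from the ISO: 400 → 200 → 100 → 50.

ISO 50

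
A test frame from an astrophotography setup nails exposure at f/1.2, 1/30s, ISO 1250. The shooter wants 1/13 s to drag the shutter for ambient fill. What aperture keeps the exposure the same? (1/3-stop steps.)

Shutter speed: 1/30 → 1/25 → 1/20 → 1/15 → 1/13 — 1 1/3 stops slower (brighter).
Need 1 1/3 stops darker from the aperture: f/1.2 → f/1.4 → f/1.6 → f/1.8 → f/2.

f/2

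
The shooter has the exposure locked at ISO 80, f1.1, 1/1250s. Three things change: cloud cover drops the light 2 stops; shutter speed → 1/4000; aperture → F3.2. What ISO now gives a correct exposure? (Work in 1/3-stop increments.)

Scene light: 2 stops darker.
Shutter speed: 1/1250 → 1/1600 → 1/2000 → 1/2500 → 1/3200 → 1/4000 — 1 2/3 stops shorter (darker).
Aperture: f/1.1 → f/1.2 → f/1.4 → f/1.6 → f/1.8 → f/2 → f/2.2 → f/2.5 → f/2.8 → f/3.2 — 3 stops smaller aperture (darker).
Net so far: 6 2/3 stops darker. ISO: 80 → 100 → 125 → 160 → 200 → 250 → 320 → 400 → 500 → 640 → 800 → 1000 → 1250 → 1600 → 2000 → 2500 → 3200 → 4000 → 5000 → 6400 → 8000.

ISO 8000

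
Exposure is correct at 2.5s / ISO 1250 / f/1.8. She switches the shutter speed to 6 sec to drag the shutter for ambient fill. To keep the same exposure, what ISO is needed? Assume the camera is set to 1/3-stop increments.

Shutter speed: 2.5 → 3.2 → 4 → 5 → 6 — 1 1/3 stops longer (brighter).
Need 1 1/3 stops darker from the ISO: 1250 → 1000 → 800 → 640 → 500.

ISO 500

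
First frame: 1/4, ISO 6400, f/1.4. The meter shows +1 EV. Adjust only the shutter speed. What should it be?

Overexposed by 1 stop → need 1 stop darker.
Shutter speed: 1/4 → 1/8.

1/8s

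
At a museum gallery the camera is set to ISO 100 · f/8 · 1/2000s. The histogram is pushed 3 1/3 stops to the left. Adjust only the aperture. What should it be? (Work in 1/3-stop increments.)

Underexposed by 3 1/3 stops → need 3 1/3 stops brighter.
Aperture: f/8 → f/7.1 → f/6.3 → f/5.6 → f/5 → f/4.5 → f/4 → f/3.5 → f/3.2 → f/2.8 → f/2.5.

f/2.5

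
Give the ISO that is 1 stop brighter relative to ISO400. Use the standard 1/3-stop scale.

ISO 800

ISO: 400 → 500 → 640 → 800 — 1 stop raised (brighter).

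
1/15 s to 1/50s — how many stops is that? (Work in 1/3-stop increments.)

1/15 → 1/20 → 1/25 → 1/30 → 1/40 → 1/50 — count the steps: 5 third-stops = 1 2/3 stops.

1 2/3 stops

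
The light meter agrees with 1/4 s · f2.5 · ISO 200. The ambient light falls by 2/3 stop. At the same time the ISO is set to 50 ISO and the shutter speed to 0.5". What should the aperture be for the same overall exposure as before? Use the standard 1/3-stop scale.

Scene light: 2/3 stop darker.
ISO: 200 → 160 → 125 → 100 → 80 → 64 → 50 — 2 stops dropped (darker).
Shutter speed: 1/4 → 0.3 → 0.4 → 0.5 — 1 stop longer (brighter).
Net so far: 1 2/3 stops darker. Aperture: f/2.5 → f/2.2 → f/2 → f/1.8 → f/1.6 → f/1.4.

f/1.4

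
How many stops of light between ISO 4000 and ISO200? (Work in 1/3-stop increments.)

4 1/3 stops

4000 → 3200 → 2500 → 2000 → 1600 → 1250 → 1000 → 800 → 640 → 500 → 400 → 320 → 250 → 200 — count the steps: 13 third-stops = 4 1/3 stops.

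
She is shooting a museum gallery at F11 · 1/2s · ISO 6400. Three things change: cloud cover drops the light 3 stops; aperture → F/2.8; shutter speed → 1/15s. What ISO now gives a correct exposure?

ISO 25600

Scene light: 3 stops darker.
Aperture: f/11 → f/8 → f/5.6 → f/4 → f/2.8 — 4 stops larger aperture (brighter).
Shutter speed: 1/2 → 1/4 → 1/8 → 1/15 — 3 stops shorter (darker).
Net so far: 2 stops darker. ISO: 6400 → 12800 → 25600.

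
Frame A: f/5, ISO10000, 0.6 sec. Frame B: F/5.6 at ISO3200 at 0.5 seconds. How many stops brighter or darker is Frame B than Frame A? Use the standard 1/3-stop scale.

Aperture: f/5 → f/5.6 — 1/3 stop stopped down (darker).
Shutter speed: 0.6 → 0.5 — 1/3 stop shorter (darker).
ISO: 10000 → 8000 → 6400 → 5000 → 4000 → 3200 — 1 2/3 stops lower (darker).
Net: −1/3 −1/3 −1 2/3 = −2 1/3 stops.

2 1/3 stops darker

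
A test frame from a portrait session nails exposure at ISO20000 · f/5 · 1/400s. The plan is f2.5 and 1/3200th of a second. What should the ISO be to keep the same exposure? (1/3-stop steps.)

ISO 40000

Aperture: f/5 → f/4.5 → f/4 → f/3.5 → f/3.2 → f/2.8 → f/2.5 — 2 stops larger aperture (brighter).
Shutter speed: 1/400 → 1/500 → 1/640 → 1/800 → 1/1000 → 1/1250 → 1/1600 → 1/2000 → 1/2500 → 1/3200 — 3 stops faster (darker).
Net change so far: 1 stop darker. Offset with the ISO: 20000 → 25600 → 32000 → 40000.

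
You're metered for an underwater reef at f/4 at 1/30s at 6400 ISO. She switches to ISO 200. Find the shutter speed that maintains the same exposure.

ISO: 6400 → 3200 → 1600 → 800 → 400 → 200 — 5 stops lower (darker).
Need 5 stops brighter from the shutter speed: 1/30 → 1/15 → 1/8 → 1/4 → 1/2 → 1.

1 s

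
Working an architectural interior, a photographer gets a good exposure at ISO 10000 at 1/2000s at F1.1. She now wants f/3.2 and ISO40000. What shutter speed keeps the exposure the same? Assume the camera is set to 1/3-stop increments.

1/1000s

Aperture: f/1.1 → f/1.2 → f/1.4 → f/1.6 → f/1.8 → f/2 → f/2.2 → f/2.5 → f/2.8 → f/3.2 — 3 stops stopped down (darker).
ISO: 10000 → 12800 → 16000 → 20000 → 25600 → 32000 → 40000 — 2 stops higher (brighter).
Net change so far: 1 stop darker. Offset with the shutter speed: 1/2000 → 1/1600 → 1/1250 → 1/1000.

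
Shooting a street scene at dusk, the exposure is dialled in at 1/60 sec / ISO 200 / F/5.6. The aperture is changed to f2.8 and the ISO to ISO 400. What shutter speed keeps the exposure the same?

Aperture: f/5.6 → f/4 → f/2.8 — 2 stops opened up (brighter).
ISO: 200 → 400 — 1 stop raised (brighter).
Net change so far: 3 stops brighter. Offset with the shutter speed: 1/60 → 1/125 → 1/250 → 1/500.

1/500s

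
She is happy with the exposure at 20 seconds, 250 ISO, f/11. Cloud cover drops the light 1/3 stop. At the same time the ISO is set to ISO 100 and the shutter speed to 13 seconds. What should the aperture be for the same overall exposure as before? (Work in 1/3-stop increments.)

f/5

Scene light: 1/3 stop darker.
ISO: 250 → 200 → 160 → 125 → 100 — 1 1/3 stops lower (darker).
Shutter speed: 20 → 15 → 13 — 2/3 stop shorter (darker).
Net so far: 2 1/3 stops darker. Aperture: f/11 → f/10 → f/9 → f/8 → f/7.1 → f/6.3 → f/5.6 → f/5.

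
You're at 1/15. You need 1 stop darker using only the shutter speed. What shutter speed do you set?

1/30s

Shutter speed: 1/15 → 1/30 — 1 stop shorter (darker).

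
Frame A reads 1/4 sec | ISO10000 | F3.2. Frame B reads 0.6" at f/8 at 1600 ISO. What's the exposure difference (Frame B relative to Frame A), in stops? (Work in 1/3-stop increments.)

4 stops darker

Aperture: f/3.2 → f/3.5 → f/4 → f/4.5 → f/5 → f/5.6 → f/6.3 → f/7.1 → f/8 — 2 2/3 stops narrower (darker).
Shutter speed: 1/4 → 0.3 → 0.4 → 0.5 → 0.6 — 1 1/3 stops longer (brighter).
ISO: 10000 → 8000 → 6400 → 5000 → 4000 → 3200 → 2500 → 2000 → 1600 — 2 2/3 stops dropped (darker).
Net: −2 2/3 +1 1/3 −2 2/3 = −4 stops.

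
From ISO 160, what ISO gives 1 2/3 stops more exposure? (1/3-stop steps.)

ISO 500

ISO: 160 → 200 → 250 → 320 → 400 → 500 — 1 2/3 stops raised (brighter).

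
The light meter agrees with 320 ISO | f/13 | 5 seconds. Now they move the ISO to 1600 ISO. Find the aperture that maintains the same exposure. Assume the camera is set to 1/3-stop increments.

f/29

ISO: 320 → 400 → 500 → 640 → 800 → 1000 → 1250 → 1600 — 2 1/3 stops higher (brighter).
Need 2 1/3 stops darker from the aperture: f/13 → f/14 → f/16 → f/18 → f/20 → f/22 → f/25 → f/29.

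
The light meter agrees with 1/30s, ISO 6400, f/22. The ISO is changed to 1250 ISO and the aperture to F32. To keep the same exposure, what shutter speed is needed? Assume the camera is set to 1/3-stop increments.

0.3 s

ISO: 6400 → 5000 → 4000 → 3200 → 2500 → 2000 → 1600 → 1250 — 2 1/3 stops dropped (darker).
Aperture: f/22 → f/25 → f/29 → f/32 — 1 stop stopped down (darker).
Net change so far: 3 1/3 stops darker. Offset with the shutter speed: 1/30 → 1/25 → 1/20 → 1/15 → 1/13 → 1/10 → 1/8 → 1/6 → 1/5 → 1/4 → 0.3.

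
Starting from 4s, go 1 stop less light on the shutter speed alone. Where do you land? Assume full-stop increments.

Shutter speed: 4 → 2 — 1 stop faster (darker).

2 s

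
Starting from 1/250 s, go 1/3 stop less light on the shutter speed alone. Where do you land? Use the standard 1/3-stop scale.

1/320s

Shutter speed: 1/250 → 1/320 — 1/3 stop shorter (darker).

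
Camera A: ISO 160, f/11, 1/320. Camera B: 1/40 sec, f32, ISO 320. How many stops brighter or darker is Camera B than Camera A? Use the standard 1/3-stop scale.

1 stop brighter

Aperture: f/11 → f/13 → f/14 → f/16 → f/18 → f/20 → f/22 → f/25 → f/29 → f/32 — 3 stops smaller aperture (darker).
Shutter speed: 1/320 → 1/250 → 1/200 → 1/160 → 1/125 → 1/100 → 1/80 → 1/60 → 1/50 → 1/40 — 3 stops slower (brighter).
ISO: 160 → 200 → 250 → 320 — 1 stop raised (brighter).
Net: −3 +3 +1 = +1 stop.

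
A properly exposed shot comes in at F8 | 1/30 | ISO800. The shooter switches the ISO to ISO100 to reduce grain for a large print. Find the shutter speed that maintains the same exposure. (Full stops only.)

ISO: 800 → 400 → 200 → 100 — 3 stops lower (darker).
Need 3 stops brighter from the shutter speed: 1/30 → 1/15 → 1/8 → 1/4.

1/4s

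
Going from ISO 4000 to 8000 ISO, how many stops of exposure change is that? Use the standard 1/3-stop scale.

4000 → 5000 → 6400 → 8000 — count the steps: 3 third-stops = 1 stop.

1 stop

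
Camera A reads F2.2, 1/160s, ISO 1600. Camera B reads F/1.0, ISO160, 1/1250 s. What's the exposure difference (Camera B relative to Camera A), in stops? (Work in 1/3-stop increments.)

Aperture: f/2.2 → f/2 → f/1.8 → f/1.6 → f/1.4 → f/1.2 → f/1.1 → f/1.0 — 2 1/3 stops opened up (brighter).
Shutter speed: 1/160 → 1/200 → 1/250 → 1/320 → 1/400 → 1/500 → 1/640 → 1/800 → 1/1000 → 1/1250 — 3 stops faster (darker).
ISO: 1600 → 1250 → 1000 → 800 → 640 → 500 → 400 → 320 → 250 → 200 → 160 — 3 1/3 stops dropped (darker).
Net: +2 1/3 −3 −3 1/3 = −4 stops.

4 stops darker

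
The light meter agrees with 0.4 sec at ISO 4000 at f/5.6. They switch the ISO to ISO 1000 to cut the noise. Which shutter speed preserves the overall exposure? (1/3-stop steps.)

1.6 s

ISO: 4000 → 3200 → 2500 → 2000 → 1600 → 1250 → 1000 — 2 stops lower (darker).
Need 2 stops brighter from the shutter speed: 0.4 → 0.5 → 0.6 → 0.8 → 1 → 1.3 → 1.6.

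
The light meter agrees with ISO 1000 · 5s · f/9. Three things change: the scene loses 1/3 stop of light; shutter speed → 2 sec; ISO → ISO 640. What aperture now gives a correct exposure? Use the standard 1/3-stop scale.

f/4

Scene light: 1/3 stop darker.
Shutter speed: 5 → 4 → 3.2 → 2.5 → 2 — 1 1/3 stops shorter (darker).
ISO: 1000 → 800 → 640 — 2/3 stop dropped (darker).
Net so far: 2 1/3 stops darker. Aperture: f/9 → f/8 → f/7.1 → f/6.3 → f/5.6 → f/5 → f/4.5 → f/4.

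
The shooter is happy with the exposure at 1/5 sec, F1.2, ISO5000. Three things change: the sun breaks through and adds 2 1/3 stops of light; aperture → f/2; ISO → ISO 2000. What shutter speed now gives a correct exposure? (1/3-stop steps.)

Scene light: 2 1/3 stops brighter.
Aperture: f/1.2 → f/1.4 → f/1.6 → f/1.8 → f/2 — 1 1/3 stops narrower (darker).
ISO: 5000 → 4000 → 3200 → 2500 → 2000 — 1 1/3 stops lower (darker).
Net so far: 1/3 stop darker. Shutter speed: 1/5 → 1/4.

1/4s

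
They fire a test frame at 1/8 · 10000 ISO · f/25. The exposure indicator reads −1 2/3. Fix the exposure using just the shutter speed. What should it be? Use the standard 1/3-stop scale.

Underexposed by 1 2/3 stops → need 1 2/3 stops brighter.
Shutter speed: 1/8 → 1/6 → 1/5 → 1/4 → 0.3 → 0.4.

0.4 s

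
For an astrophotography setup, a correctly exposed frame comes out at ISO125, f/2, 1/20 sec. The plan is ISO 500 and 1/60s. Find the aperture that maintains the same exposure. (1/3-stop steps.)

ISO: 125 → 160 → 200 → 250 → 320 → 400 → 500 — 2 stops raised (brighter).
Shutter speed: 1/20 → 1/25 → 1/30 → 1/40 → 1/50 → 1/60 — 1 2/3 stops faster (darker).
Net change so far: 1/3 stop brighter. Offset with the aperture: f/2 → f/2.2.

f/2.2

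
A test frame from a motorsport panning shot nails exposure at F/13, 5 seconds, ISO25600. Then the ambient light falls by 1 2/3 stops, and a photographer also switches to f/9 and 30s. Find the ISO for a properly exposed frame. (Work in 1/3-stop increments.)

ISO 6400

Scene light: 1 2/3 stops darker.
Aperture: f/13 → f/11 → f/10 → f/9 — 1 stop opened up (brighter).
Shutter speed: 5 → 6 → 8 → 10 → 13 → 15 → 20 → 25 → 30 — 2 2/3 stops slower (brighter).
Net so far: 2 stops brighter. ISO: 25600 → 20000 → 16000 → 12800 → 10000 → 8000 → 6400.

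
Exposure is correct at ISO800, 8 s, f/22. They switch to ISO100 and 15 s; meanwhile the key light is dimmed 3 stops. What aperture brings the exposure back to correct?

Scene light: 3 stops darker.
ISO: 800 → 400 → 200 → 100 — 3 stops lower (darker).
Shutter speed: 8 → 15 — 1 stop longer (brighter).
Net so far: 5 stops darker. Aperture: f/22 → f/16 → f/11 → f/8 → f/5.6 → f/4.

f/4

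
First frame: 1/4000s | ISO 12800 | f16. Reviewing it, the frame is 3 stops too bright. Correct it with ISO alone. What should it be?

ISO 1600

Overexposed by 3 stops → need 3 stops darker.
ISO: 12800 → 6400 → 3200 → 1600.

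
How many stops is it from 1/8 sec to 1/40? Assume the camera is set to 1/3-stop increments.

1/8 → 1/10 → 1/13 → 1/15 → 1/20 → 1/25 → 1/30 → 1/40 — count the steps: 7 third-stops = 2 1/3 stops.

2 1/3 stops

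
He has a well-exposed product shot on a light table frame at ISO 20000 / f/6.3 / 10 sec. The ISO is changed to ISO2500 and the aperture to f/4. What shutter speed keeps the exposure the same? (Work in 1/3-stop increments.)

ISO: 20000 → 16000 → 12800 → 10000 → 8000 → 6400 → 5000 → 4000 → 3200 → 2500 — 3 stops lower (darker).
Aperture: f/6.3 → f/5.6 → f/5 → f/4.5 → f/4 — 1 1/3 stops opened up (brighter).
Net change so far: 1 2/3 stops darker. Offset with the shutter speed: 10 → 13 → 15 → 20 → 25 → 30.

30 s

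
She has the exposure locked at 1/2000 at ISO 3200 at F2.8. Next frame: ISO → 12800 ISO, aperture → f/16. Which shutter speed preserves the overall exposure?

ISO: 3200 → 6400 → 12800 — 2 stops higher (brighter).
Aperture: f/2.8 → f/4 → f/5.6 → f/8 → f/11 → f/16 — 5 stops stopped down (darker).
Net change so far: 3 stops darker. Offset with the shutter speed: 1/2000 → 1/1000 → 1/500 → 1/250.

1/250s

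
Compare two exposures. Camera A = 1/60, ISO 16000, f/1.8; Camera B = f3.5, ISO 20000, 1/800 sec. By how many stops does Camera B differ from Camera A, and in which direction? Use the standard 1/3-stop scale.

5 1/3 stops darker

Aperture: f/1.8 → f/2 → f/2.2 → f/2.5 → f/2.8 → f/3.2 → f/3.5 — 2 stops narrower (darker).
Shutter speed: 1/60 → 1/80 → 1/100 → 1/125 → 1/160 → 1/200 → 1/250 → 1/320 → 1/400 → 1/500 → 1/640 → 1/800 — 3 2/3 stops shorter (darker).
ISO: 16000 → 20000 — 1/3 stop higher (brighter).
Net: −2 −3 2/3 +1/3 = −5 1/3 stops.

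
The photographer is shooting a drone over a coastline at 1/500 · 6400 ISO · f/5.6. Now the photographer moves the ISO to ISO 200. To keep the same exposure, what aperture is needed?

f/1.0

ISO: 6400 → 3200 → 1600 → 800 → 400 → 200 — 5 stops lower (darker).
Need 5 stops brighter from the aperture: f/5.6 → f/4 → f/2.8 → f/2 → f/1.4 → f/1.0.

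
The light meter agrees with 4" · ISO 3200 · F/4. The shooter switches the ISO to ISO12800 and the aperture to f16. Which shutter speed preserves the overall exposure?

ISO: 3200 → 6400 → 12800 — 2 stops higher (brighter).
Aperture: f/4 → f/5.6 → f/8 → f/11 → f/16 — 4 stops smaller aperture (darker).
Net change so far: 2 stops darker. Offset with the shutter speed: 4 → 8 → 15.

15 s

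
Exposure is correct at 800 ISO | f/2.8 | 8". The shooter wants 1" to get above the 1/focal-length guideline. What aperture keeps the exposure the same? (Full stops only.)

Shutter speed: 8 → 4 → 2 → 1 — 3 stops shorter (darker).
Need 3 stops brighter from the aperture: f/2.8 → f/2 → f/1.4 → f/1.0.

f/1.0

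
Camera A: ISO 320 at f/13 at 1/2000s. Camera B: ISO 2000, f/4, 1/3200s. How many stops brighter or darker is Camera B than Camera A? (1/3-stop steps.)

Aperture: f/13 → f/11 → f/10 → f/9 → f/8 → f/7.1 → f/6.3 → f/5.6 → f/5 → f/4.5 → f/4 — 3 1/3 stops opened up (brighter).
Shutter speed: 1/2000 → 1/2500 → 1/3200 — 2/3 stop shorter (darker).
ISO: 320 → 400 → 500 → 640 → 800 → 1000 → 1250 → 1600 → 2000 — 2 2/3 stops higher (brighter).
Net: +3 1/3 −2/3 +2 2/3 = +5 1/3 stops.

5 1/3 stops brighter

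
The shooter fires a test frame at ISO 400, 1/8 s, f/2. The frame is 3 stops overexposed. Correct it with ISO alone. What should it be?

ISO 50

Overexposed by 3 stops → need 3 stops darker.
ISO: 400 → 200 → 100 → 50.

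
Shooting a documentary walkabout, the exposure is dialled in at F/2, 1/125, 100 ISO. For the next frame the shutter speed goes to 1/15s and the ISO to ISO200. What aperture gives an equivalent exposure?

f/8

Shutter speed: 1/125 → 1/60 → 1/30 → 1/15 — 3 stops slower (brighter).
ISO: 100 → 200 — 1 stop higher (brighter).
Net change so far: 4 stops brighter. Offset with the aperture: f/2 → f/2.8 → f/4 → f/5.6 → f/8.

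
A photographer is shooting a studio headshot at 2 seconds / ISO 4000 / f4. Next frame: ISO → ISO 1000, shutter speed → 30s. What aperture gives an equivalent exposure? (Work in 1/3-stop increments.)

f/8

ISO: 4000 → 3200 → 2500 → 2000 → 1600 → 1250 → 1000 — 2 stops dropped (darker).
Shutter speed: 2 → 2.5 → 3.2 → 4 → 5 → 6 → 8 → 10 → 13 → 15 → 20 → 25 → 30 — 4 stops slower (brighter).
Net change so far: 2 stops brighter. Offset with the aperture: f/4 → f/4.5 → f/5 → f/5.6 → f/6.3 → f/7.1 → f/8.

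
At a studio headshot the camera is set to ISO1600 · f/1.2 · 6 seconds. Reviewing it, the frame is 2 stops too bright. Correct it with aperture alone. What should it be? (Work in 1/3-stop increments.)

Overexposed by 2 stops → need 2 stops darker.
Aperture: f/1.2 → f/1.4 → f/1.6 → f/1.8 → f/2 → f/2.2 → f/2.5.

f/2.5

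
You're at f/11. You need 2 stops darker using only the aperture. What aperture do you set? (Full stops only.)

Aperture: f/11 → f/16 → f/22 — 2 stops stopped down (darker).

f/22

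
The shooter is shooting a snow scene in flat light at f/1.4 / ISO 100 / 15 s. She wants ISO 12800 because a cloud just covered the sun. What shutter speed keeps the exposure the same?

1/8s

ISO: 100 → 200 → 400 → 800 → 1600 → 3200 → 6400 → 12800 — 7 stops raised (brighter).
Need 7 stops darker from the shutter speed: 15 → 8 → 4 → 2 → 1 → 1/2 → 1/4 → 1/8.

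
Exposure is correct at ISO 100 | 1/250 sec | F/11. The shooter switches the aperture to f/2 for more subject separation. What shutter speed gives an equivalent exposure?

Aperture: f/11 → f/8 → f/5.6 → f/4 → f/2.8 → f/2 — 5 stops wider (brighter).
Need 5 stops darker from the shutter speed: 1/250 → 1/500 → 1/1000 → 1/2000 → 1/4000 → 1/8000.

1/8000s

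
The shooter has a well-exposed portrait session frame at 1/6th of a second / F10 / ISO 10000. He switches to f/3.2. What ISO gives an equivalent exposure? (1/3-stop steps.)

ISO 1000

Aperture: f/10 → f/9 → f/8 → f/7.1 → f/6.3 → f/5.6 → f/5 → f/4.5 → f/4 → f/3.5 → f/3.2 — 3 1/3 stops opened up (brighter).
Need 3 1/3 stops darker from the ISO: 10000 → 8000 → 6400 → 5000 → 4000 → 3200 → 2500 → 2000 → 1600 → 1250 → 1000.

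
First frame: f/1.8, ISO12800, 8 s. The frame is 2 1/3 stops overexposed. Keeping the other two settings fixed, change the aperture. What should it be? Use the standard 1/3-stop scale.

f/4

Overexposed by 2 1/3 stops → need 2 1/3 stops darker.
Aperture: f/1.8 → f/2 → f/2.2 → f/2.5 → f/2.8 → f/3.2 → f/3.5 → f/4.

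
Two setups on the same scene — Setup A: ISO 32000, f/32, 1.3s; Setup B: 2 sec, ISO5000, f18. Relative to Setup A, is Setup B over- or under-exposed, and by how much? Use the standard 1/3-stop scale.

1/3 stop darker

Aperture: f/32 → f/29 → f/25 → f/22 → f/20 → f/18 — 1 2/3 stops opened up (brighter).
Shutter speed: 1.3 → 1.6 → 2 — 2/3 stop slower (brighter).
ISO: 32000 → 25600 → 20000 → 16000 → 12800 → 10000 → 8000 → 6400 → 5000 — 2 2/3 stops lower (darker).
Net: +1 2/3 +2/3 −2 2/3 = −1/3 stops.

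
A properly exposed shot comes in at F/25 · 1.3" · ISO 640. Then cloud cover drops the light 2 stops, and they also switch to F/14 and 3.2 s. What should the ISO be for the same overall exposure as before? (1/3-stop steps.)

ISO 320

Scene light: 2 stops darker.
Aperture: f/25 → f/22 → f/20 → f/18 → f/16 → f/14 — 1 2/3 stops opened up (brighter).
Shutter speed: 1.3 → 1.6 → 2 → 2.5 → 3.2 — 1 1/3 stops slower (brighter).
Net so far: 1 stop brighter. ISO: 640 → 500 → 400 → 320.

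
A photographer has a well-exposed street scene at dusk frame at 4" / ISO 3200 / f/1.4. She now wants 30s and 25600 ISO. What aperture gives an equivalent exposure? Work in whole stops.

f/11

Shutter speed: 4 → 8 → 15 → 30 — 3 stops slower (brighter).
ISO: 3200 → 6400 → 12800 → 25600 — 3 stops higher (brighter).
Net change so far: 6 stops brighter. Offset with the aperture: f/1.4 → f/2 → f/2.8 → f/4 → f/5.6 → f/8 → f/11.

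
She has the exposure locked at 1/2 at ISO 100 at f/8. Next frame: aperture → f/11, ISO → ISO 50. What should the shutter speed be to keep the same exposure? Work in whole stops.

Aperture: f/8 → f/11 — 1 stop stopped down (darker).
ISO: 100 → 50 — 1 stop lower (darker).
Net change so far: 2 stops darker. Offset with the shutter speed: 1/2 → 1 → 2.

2 s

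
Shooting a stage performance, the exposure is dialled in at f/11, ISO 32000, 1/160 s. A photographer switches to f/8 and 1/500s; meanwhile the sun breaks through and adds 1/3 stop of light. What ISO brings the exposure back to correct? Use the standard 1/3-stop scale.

Scene light: 1/3 stop brighter.
Aperture: f/11 → f/10 → f/9 → f/8 — 1 stop wider (brighter).
Shutter speed: 1/160 → 1/200 → 1/250 → 1/320 → 1/400 → 1/500 — 1 2/3 stops shorter (darker).
Net so far: 1/3 stop darker. ISO: 32000 → 40000.

ISO 40000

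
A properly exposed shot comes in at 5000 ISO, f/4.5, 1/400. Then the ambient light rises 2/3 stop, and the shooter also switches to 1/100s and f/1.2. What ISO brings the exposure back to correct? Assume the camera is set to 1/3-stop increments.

Scene light: 2/3 stop brighter.
Shutter speed: 1/400 → 1/320 → 1/250 → 1/200 → 1/160 → 1/125 → 1/100 — 2 stops longer (brighter).
Aperture: f/4.5 → f/4 → f/3.5 → f/3.2 → f/2.8 → f/2.5 → f/2.2 → f/2 → f/1.8 → f/1.6 → f/1.4 → f/1.2 — 3 2/3 stops larger aperture (brighter).
Net so far: 6 1/3 stops brighter. ISO: 5000 → 4000 → 3200 → 2500 → 2000 → 1600 → 1250 → 1000 → 800 → 640 → 500 → 400 → 320 → 250 → 200 → 160 → 125 → 100 → 80 → 64.

ISO 64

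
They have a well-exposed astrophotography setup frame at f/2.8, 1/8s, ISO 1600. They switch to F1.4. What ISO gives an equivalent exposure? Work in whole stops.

Aperture: f/2.8 → f/2 → f/1.4 — 2 stops larger aperture (brighter).
Need 2 stops darker from the ISO: 1600 → 800 → 400.

ISO 400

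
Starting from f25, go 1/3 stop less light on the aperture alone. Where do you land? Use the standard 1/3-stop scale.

f/29

Aperture: f/25 → f/29 — 1/3 stop stopped down (darker).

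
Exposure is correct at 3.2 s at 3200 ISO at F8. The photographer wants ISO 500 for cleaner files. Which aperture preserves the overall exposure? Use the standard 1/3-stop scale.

f/3.2

ISO: 3200 → 2500 → 2000 → 1600 → 1250 → 1000 → 800 → 640 → 500 — 2 2/3 stops dropped (darker).
Need 2 2/3 stops brighter from the aperture: f/8 → f/7.1 → f/6.3 → f/5.6 → f/5 → f/4.5 → f/4 → f/3.5 → f/3.2.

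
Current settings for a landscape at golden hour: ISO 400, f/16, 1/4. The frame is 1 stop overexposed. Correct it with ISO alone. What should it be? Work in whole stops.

ISO 200

Overexposed by 1 stop → need 1 stop darker.
ISO: 400 → 200.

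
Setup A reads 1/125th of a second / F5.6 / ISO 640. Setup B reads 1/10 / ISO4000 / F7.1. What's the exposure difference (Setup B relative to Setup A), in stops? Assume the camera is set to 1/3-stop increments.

5 2/3 stops brighter

Aperture: f/5.6 → f/6.3 → f/7.1 — 2/3 stop smaller aperture (darker).
Shutter speed: 1/125 → 1/100 → 1/80 → 1/60 → 1/50 → 1/40 → 1/30 → 1/25 → 1/20 → 1/15 → 1/13 → 1/10 — 3 2/3 stops longer (brighter).
ISO: 640 → 800 → 1000 → 1250 → 1600 → 2000 → 2500 → 3200 → 4000 — 2 2/3 stops higher (brighter).
Net: −2/3 +3 2/3 +2 2/3 = +5 2/3 stops.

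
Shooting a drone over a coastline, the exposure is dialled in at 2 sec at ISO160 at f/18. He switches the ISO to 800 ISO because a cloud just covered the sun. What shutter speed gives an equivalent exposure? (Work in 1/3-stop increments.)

0.4 s

ISO: 160 → 200 → 250 → 320 → 400 → 500 → 640 → 800 — 2 1/3 stops raised (brighter).
Need 2 1/3 stops darker from the shutter speed: 2 → 1.6 → 1.3 → 1 → 0.8 → 0.6 → 0.5 → 0.4.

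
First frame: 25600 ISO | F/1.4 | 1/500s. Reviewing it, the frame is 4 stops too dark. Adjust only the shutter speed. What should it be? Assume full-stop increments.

Underexposed by 4 stops → need 4 stops brighter.
Shutter speed: 1/500 → 1/250 → 1/125 → 1/60 → 1/30.

1/30s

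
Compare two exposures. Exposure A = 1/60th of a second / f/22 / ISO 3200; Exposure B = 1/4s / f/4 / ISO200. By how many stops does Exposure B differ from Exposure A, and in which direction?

5 stops brighter

Aperture: f/22 → f/16 → f/11 → f/8 → f/5.6 → f/4 — 5 stops wider (brighter).
Shutter speed: 1/60 → 1/30 → 1/15 → 1/8 → 1/4 — 4 stops slower (brighter).
ISO: 3200 → 1600 → 800 → 400 → 200 — 4 stops lower (darker).
Net: +5 +4 −4 = +5 stops.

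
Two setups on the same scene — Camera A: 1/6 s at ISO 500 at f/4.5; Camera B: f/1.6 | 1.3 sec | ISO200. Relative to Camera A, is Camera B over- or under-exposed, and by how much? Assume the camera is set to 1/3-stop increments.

Aperture: f/4.5 → f/4 → f/3.5 → f/3.2 → f/2.8 → f/2.5 → f/2.2 → f/2 → f/1.8 → f/1.6 — 3 stops wider (brighter).
Shutter speed: 1/6 → 1/5 → 1/4 → 0.3 → 0.4 → 0.5 → 0.6 → 0.8 → 1 → 1.3 — 3 stops slower (brighter).
ISO: 500 → 400 → 320 → 250 → 200 — 1 1/3 stops lower (darker).
Net: +3 +3 −1 1/3 = +4 2/3 stops.

4 2/3 stops brighter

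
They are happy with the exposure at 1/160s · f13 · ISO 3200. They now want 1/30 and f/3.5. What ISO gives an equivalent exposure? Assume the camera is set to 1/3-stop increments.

Shutter speed: 1/160 → 1/125 → 1/100 → 1/80 → 1/60 → 1/50 → 1/40 → 1/30 — 2 1/3 stops slower (brighter).
Aperture: f/13 → f/11 → f/10 → f/9 → f/8 → f/7.1 → f/6.3 → f/5.6 → f/5 → f/4.5 → f/4 → f/3.5 — 3 2/3 stops larger aperture (brighter).
Net change so far: 6 stops brighter. Offset with the ISO: 3200 → 2500 → 2000 → 1600 → 1250 → 1000 → 800 → 640 → 500 → 400 → 320 → 250 → 200 → 160 → 125 → 100 → 80 → 64 → 50.

ISO 50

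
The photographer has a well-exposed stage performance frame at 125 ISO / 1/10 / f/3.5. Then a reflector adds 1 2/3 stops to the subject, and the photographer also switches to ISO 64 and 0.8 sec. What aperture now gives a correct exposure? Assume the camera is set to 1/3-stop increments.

Scene light: 1 2/3 stops brighter.
ISO: 125 → 100 → 80 → 64 — 1 stop lower (darker).
Shutter speed: 1/10 → 1/8 → 1/6 → 1/5 → 1/4 → 0.3 → 0.4 → 0.5 → 0.6 → 0.8 — 3 stops longer (brighter).
Net so far: 3 2/3 stops brighter. Aperture: f/3.5 → f/4 → f/4.5 → f/5 → f/5.6 → f/6.3 → f/7.1 → f/8 → f/9 → f/10 → f/11 → f/13.

f/13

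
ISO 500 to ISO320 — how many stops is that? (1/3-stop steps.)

500 → 400 → 320 — count the steps: 2 third-stops = 2/3 stop.

2/3 stop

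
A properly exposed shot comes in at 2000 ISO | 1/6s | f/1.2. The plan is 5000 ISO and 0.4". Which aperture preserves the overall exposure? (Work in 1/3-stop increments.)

ISO: 2000 → 2500 → 3200 → 4000 → 5000 — 1 1/3 stops higher (brighter).
Shutter speed: 1/6 → 1/5 → 1/4 → 0.3 → 0.4 — 1 1/3 stops slower (brighter).
Net change so far: 2 2/3 stops brighter. Offset with the aperture: f/1.2 → f/1.4 → f/1.6 → f/1.8 → f/2 → f/2.2 → f/2.5 → f/2.8 → f/3.2.

f/3.2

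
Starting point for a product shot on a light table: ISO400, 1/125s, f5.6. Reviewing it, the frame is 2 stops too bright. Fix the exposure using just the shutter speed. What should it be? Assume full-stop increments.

1/500s

Overexposed by 2 stops → need 2 stops darker.
Shutter speed: 1/125 → 1/250 → 1/500.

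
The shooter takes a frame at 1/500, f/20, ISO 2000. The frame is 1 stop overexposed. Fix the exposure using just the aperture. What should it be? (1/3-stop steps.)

f/29

Overexposed by 1 stop → need 1 stop darker.
Aperture: f/20 → f/22 → f/25 → f/29.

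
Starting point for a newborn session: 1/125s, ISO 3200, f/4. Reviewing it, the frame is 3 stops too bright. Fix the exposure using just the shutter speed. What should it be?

Overexposed by 3 stops → need 3 stops darker.
Shutter speed: 1/125 → 1/250 → 1/500 → 1/1000.

1/1000s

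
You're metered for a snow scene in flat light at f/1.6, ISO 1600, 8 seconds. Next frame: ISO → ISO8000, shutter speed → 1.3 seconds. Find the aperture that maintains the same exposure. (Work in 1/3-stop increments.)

f/1.4

ISO: 1600 → 2000 → 2500 → 3200 → 4000 → 5000 → 6400 → 8000 — 2 1/3 stops higher (brighter).
Shutter speed: 8 → 6 → 5 → 4 → 3.2 → 2.5 → 2 → 1.6 → 1.3 — 2 2/3 stops shorter (darker).
Net change so far: 1/3 stop darker. Offset with the aperture: f/1.6 → f/1.4.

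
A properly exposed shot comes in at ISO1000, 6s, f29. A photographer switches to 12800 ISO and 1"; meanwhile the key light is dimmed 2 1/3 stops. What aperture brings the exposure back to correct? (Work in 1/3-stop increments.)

f/18

Scene light: 2 1/3 stops darker.
ISO: 1000 → 1250 → 1600 → 2000 → 2500 → 3200 → 4000 → 5000 → 6400 → 8000 → 10000 → 12800 — 3 2/3 stops raised (brighter).
Shutter speed: 6 → 5 → 4 → 3.2 → 2.5 → 2 → 1.6 → 1.3 → 1 — 2 2/3 stops shorter (darker).
Net so far: 1 1/3 stops darker. Aperture: f/29 → f/25 → f/22 → f/20 → f/18.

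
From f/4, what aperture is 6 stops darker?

Aperture: f/4 → f/5.6 → f/8 → f/11 → f/16 → f/22 → f/32 — 6 stops narrower (darker).

f/32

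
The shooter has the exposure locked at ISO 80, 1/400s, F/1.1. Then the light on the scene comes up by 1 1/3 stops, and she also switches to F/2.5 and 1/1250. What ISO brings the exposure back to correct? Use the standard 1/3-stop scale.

ISO 500

Scene light: 1 1/3 stops brighter.
Aperture: f/1.1 → f/1.2 → f/1.4 → f/1.6 → f/1.8 → f/2 → f/2.2 → f/2.5 — 2 1/3 stops narrower (darker).
Shutter speed: 1/400 → 1/500 → 1/640 → 1/800 → 1/1000 → 1/1250 — 1 2/3 stops shorter (darker).
Net so far: 2 2/3 stops darker. ISO: 80 → 100 → 125 → 160 → 200 → 250 → 320 → 400 → 500.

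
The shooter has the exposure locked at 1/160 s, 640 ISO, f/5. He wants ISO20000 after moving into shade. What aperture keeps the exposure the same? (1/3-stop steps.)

f/29

ISO: 640 → 800 → 1000 → 1250 → 1600 → 2000 → 2500 → 3200 → 4000 → 5000 → 6400 → 8000 → 10000 → 12800 → 16000 → 20000 — 5 stops higher (brighter).
Need 5 stops darker from the aperture: f/5 → f/5.6 → f/6.3 → f/7.1 → f/8 → f/9 → f/10 → f/11 → f/13 → f/14 → f/16 → f/18 → f/20 → f/22 → f/25 → f/29.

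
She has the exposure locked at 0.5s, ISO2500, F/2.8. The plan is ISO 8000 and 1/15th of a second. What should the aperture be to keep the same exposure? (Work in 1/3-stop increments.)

ISO: 2500 → 3200 → 4000 → 5000 → 6400 → 8000 — 1 2/3 stops higher (brighter).
Shutter speed: 0.5 → 0.4 → 0.3 → 1/4 → 1/5 → 1/6 → 1/8 → 1/10 → 1/13 → 1/15 — 3 stops faster (darker).
Net change so far: 1 1/3 stops darker. Offset with the aperture: f/2.8 → f/2.5 → f/2.2 → f/2 → f/1.8.

f/1.8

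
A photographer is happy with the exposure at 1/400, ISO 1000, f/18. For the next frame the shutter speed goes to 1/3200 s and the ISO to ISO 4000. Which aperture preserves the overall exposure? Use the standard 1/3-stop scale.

Shutter speed: 1/400 → 1/500 → 1/640 → 1/800 → 1/1000 → 1/1250 → 1/1600 → 1/2000 → 1/2500 → 1/3200 — 3 stops shorter (darker).
ISO: 1000 → 1250 → 1600 → 2000 → 2500 → 3200 → 4000 — 2 stops higher (brighter).
Net change so far: 1 stop darker. Offset with the aperture: f/18 → f/16 → f/14 → f/13.

f/13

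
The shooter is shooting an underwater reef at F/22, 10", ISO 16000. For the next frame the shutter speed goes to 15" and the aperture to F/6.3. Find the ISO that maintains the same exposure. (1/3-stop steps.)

Shutter speed: 10 → 13 → 15 — 2/3 stop slower (brighter).
Aperture: f/22 → f/20 → f/18 → f/16 → f/14 → f/13 → f/11 → f/10 → f/9 → f/8 → f/7.1 → f/6.3 — 3 2/3 stops wider (brighter).
Net change so far: 4 1/3 stops brighter. Offset with the ISO: 16000 → 12800 → 10000 → 8000 → 6400 → 5000 → 4000 → 3200 → 2500 → 2000 → 1600 → 1250 → 1000 → 800.

ISO 800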